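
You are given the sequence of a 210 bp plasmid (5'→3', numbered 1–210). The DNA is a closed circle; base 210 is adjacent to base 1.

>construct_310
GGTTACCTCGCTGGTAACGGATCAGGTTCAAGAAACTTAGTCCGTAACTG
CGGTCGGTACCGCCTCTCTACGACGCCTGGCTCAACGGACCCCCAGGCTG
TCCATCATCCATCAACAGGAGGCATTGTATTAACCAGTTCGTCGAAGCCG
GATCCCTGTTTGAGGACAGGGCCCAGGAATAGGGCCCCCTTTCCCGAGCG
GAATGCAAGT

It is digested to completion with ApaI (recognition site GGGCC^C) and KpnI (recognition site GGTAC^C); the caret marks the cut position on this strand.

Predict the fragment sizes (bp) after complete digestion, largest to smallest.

ApaI sites (GGGCCC) start at positions 169, 182.
ApaI cuts after base 5 of each site (before the last base), so after positions 173, 186.
The KpnI site (GGTACC) starts at position 56.
KpnI cuts after base 5 of each site (before the last base), so after position 60.
Combined cut positions: 60, 173, 186.
Circular molecule, 3 cuts → 3 fragments:
  61–173 → 113 bp
  174–186 → 13 bp
  187–210 then 1–60 → 24 + 60 = 84 bp
Sorted largest to smallest: 113, 84, 13 bp.

113, 84, 13 bp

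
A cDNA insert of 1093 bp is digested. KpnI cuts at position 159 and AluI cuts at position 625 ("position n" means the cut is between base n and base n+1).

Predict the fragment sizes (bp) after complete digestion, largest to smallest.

468, 466, 159 bp

Combined cut positions (sorted): 159, 625.
Linear molecule, 2 cuts → 3 fragments:
  159 − 0 = 159 bp
  625 − 159 = 466 bp
  1093 − 625 = 468 bp
Sorted largest to smallest: 468, 466, 159 bp.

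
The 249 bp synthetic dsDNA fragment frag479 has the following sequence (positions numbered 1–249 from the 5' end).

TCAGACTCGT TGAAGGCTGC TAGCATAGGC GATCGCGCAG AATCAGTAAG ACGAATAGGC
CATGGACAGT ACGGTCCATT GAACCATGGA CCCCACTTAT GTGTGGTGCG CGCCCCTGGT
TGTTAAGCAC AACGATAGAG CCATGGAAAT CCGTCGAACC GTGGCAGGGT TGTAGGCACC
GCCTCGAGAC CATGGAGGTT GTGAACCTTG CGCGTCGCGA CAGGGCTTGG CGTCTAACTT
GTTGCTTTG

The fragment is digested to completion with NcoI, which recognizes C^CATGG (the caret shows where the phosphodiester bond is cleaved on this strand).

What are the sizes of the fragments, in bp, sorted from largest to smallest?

NcoI sites (CCATGG) start at positions 60, 84, 141, 190.
NcoI cuts after the first base of each site, so after positions 60, 84, 141, 190.
Linear molecule, 4 cuts → 5 fragments:
  1–60 → 60 bp
  61–84 → 24 bp
  85–141 → 57 bp
  142–190 → 49 bp
  191–249 → 59 bp
Sorted largest to smallest: 60, 59, 57, 49, 24 bp.

60, 59, 57, 49, 24 bp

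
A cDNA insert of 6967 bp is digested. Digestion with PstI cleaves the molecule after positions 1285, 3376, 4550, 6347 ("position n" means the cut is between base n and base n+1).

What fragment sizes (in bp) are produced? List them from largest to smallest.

2091, 1797, 1285, 1174, 620 bp

Linear molecule, 4 cuts → 5 fragments:
  1285 − 0 = 1285 bp
  3376 − 1285 = 2091 bp
  4550 − 3376 = 1174 bp
  6347 − 4550 = 1797 bp
  6967 − 6347 = 620 bp
Sorted largest to smallest: 2091, 1797, 1285, 1174, 620 bp.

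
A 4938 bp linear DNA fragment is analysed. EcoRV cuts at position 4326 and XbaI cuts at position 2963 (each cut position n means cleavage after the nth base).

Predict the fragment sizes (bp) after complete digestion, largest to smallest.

Combined cut positions (sorted): 2963, 4326.
Linear molecule, 2 cuts → 3 fragments:
  2963 − 0 = 2963 bp
  4326 − 2963 = 1363 bp
  4938 − 4326 = 612 bp
Sorted largest to smallest: 2963, 1363, 612 bp.

2963, 1363, 612 bp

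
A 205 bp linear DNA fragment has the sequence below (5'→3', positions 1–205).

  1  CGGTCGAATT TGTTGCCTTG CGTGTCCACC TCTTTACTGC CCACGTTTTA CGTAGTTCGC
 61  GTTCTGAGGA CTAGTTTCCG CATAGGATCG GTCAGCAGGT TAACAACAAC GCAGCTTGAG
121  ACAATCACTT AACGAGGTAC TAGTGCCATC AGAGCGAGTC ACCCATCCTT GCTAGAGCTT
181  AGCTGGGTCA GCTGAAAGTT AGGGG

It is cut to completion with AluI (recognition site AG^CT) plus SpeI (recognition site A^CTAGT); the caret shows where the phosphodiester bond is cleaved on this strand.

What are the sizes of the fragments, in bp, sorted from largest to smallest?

AluI sites (AGCT) start at positions 113, 176, 181, 190.
AluI cuts after base 2 of each site, so after positions 114, 177, 182, 191.
SpeI sites (ACTAGT) start at positions 70, 139.
SpeI cuts after the first base of each site, so after positions 70, 139.
Combined cut positions: 70, 114, 139, 177, 182, 191.
Linear molecule, 6 cuts → 7 fragments:
  1–70 → 70 bp
  71–114 → 44 bp
  115–139 → 25 bp
  140–177 → 38 bp
  178–182 → 5 bp
  183–191 → 9 bp
  192–205 → 14 bp
Sorted largest to smallest: 70, 44, 38, 25, 14, 9, 5 bp.

70, 44, 38, 25, 14, 9, 5 bp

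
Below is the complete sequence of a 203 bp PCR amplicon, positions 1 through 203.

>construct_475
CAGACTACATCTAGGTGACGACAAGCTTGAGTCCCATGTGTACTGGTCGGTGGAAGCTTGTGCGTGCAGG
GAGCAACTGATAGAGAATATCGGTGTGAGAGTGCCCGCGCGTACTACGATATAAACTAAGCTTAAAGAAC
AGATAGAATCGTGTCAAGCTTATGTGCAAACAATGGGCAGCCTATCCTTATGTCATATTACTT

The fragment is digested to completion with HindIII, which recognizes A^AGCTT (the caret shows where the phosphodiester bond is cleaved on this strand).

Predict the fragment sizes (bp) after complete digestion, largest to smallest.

HindIII sites (AAGCTT) start at positions 23, 54, 128, 156.
HindIII cuts after the first base of each site, so after positions 23, 54, 128, 156.
Linear molecule, 4 cuts → 5 fragments:
  1–23 → 23 bp
  24–54 → 31 bp
  55–128 → 74 bp
  129–156 → 28 bp
  157–203 → 47 bp
Sorted largest to smallest: 74, 47, 31, 28, 23 bp.

74, 47, 31, 28, 23 bp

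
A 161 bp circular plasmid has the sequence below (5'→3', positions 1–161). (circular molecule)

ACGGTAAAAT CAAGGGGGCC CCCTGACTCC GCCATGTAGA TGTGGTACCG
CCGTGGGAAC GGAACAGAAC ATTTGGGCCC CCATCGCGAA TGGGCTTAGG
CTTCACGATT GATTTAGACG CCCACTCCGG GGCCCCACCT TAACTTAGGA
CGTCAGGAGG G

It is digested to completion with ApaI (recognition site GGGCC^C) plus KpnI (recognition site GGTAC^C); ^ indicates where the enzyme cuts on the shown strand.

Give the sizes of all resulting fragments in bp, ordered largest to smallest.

ApaI sites (GGGCCC) start at positions 16, 75, 130.
ApaI cuts after base 5 of each site (before the last base), so after positions 20, 79, 134.
The KpnI site (GGTACC) starts at position 44.
KpnI cuts after base 5 of each site (before the last base), so after position 48.
Combined cut positions: 20, 48, 79, 134.
Circular molecule, 4 cuts → 4 fragments:
  21–48 → 28 bp
  49–79 → 31 bp
  80–134 → 55 bp
  135–161 then 1–20 → 27 + 20 = 47 bp
Sorted largest to smallest: 55, 47, 31, 28 bp.

55, 47, 31, 28 bp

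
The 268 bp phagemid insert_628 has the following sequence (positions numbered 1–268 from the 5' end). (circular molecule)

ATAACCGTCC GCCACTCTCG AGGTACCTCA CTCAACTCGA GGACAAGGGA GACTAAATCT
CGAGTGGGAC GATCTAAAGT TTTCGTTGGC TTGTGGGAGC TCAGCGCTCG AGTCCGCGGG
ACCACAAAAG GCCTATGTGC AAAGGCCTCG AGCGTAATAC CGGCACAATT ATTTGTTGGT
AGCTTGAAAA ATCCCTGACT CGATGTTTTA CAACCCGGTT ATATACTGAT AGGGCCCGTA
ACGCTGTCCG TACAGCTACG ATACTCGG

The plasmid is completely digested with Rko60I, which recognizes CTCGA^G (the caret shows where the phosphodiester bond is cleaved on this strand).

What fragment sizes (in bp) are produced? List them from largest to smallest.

138, 48, 40, 23, 19 bp

Rko60I sites (CTCGAG) start at positions 17, 36, 59, 107, 147.
Rko60I cuts after base 5 of each site (before the last base), so after positions 21, 40, 63, 111, 151.
Circular molecule, 5 cuts → 5 fragments:
  22–40 → 19 bp
  41–63 → 23 bp
  64–111 → 48 bp
  112–151 → 40 bp
  152–268 then 1–21 → 117 + 21 = 138 bp
Sorted largest to smallest: 138, 48, 40, 23, 19 bp.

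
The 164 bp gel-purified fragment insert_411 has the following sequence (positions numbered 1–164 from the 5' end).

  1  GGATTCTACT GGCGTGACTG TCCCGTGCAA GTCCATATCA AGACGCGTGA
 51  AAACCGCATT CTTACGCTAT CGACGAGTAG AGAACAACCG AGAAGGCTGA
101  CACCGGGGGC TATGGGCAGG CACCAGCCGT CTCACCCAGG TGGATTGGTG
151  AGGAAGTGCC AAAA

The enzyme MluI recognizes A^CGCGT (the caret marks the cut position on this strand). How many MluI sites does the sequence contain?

1

ACGCGT occurs starting at position 43.
MluI cuts at 1 site.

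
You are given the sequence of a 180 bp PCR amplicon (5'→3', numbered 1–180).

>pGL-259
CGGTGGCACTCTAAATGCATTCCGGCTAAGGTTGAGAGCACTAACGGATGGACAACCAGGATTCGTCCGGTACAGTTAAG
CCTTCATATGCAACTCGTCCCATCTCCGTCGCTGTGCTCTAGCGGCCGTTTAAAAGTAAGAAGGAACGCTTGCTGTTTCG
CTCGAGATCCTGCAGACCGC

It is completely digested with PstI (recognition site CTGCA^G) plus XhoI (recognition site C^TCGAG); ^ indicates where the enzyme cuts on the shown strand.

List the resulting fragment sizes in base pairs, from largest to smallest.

161, 13, 6 bp

The PstI site (CTGCAG) starts at position 170.
PstI cuts after base 5 of each site (before the last base), so after position 174.
The XhoI site (CTCGAG) starts at position 161.
XhoI cuts after the first base of each site, so after position 161.
Combined cut positions: 161, 174.
Linear molecule, 2 cuts → 3 fragments:
  1–161 → 161 bp
  162–174 → 13 bp
  175–180 → 6 bp
Sorted largest to smallest: 161, 13, 6 bp.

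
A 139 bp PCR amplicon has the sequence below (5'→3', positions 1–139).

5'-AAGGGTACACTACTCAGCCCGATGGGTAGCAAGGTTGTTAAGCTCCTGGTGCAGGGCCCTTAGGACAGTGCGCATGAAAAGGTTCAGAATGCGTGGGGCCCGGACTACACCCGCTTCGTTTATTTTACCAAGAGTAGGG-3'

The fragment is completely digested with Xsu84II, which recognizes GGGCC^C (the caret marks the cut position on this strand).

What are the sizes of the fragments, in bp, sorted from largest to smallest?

58, 42, 39 bp

Xsu84II sites (GGGCCC) start at positions 54, 96.
Xsu84II cuts after base 5 of each site (before the last base), so after positions 58, 100.
Linear molecule, 2 cuts → 3 fragments:
  1–58 → 58 bp
  59–100 → 42 bp
  101–139 → 39 bp
Sorted largest to smallest: 58, 42, 39 bp.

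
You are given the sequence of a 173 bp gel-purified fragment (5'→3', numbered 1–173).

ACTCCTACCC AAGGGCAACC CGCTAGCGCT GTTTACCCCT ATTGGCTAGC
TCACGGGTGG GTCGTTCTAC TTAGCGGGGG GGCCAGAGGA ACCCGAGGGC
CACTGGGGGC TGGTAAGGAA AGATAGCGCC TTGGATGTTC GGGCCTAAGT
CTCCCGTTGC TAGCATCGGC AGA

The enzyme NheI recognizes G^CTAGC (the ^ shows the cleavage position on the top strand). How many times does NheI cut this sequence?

GCTAGC occurs starting at positions 22, 45, 159.
NheI cuts at 3 sites.

3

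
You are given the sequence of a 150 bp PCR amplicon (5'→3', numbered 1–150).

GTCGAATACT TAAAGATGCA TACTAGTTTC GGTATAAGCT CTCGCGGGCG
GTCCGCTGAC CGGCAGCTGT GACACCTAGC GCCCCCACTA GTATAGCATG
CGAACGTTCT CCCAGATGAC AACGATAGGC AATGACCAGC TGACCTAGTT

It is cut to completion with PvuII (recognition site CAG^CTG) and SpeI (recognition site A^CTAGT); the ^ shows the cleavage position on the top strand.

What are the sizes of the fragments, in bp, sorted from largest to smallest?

PvuII sites (CAGCTG) start at positions 64, 137.
PvuII cuts after base 3 of each site, so after positions 66, 139.
SpeI sites (ACTAGT) start at positions 22, 87.
SpeI cuts after the first base of each site, so after positions 22, 87.
Combined cut positions: 22, 66, 87, 139.
Linear molecule, 4 cuts → 5 fragments:
  1–22 → 22 bp
  23–66 → 44 bp
  67–87 → 21 bp
  88–139 → 52 bp
  140–150 → 11 bp
Sorted largest to smallest: 52, 44, 22, 21, 11 bp.

52, 44, 22, 21, 11 bp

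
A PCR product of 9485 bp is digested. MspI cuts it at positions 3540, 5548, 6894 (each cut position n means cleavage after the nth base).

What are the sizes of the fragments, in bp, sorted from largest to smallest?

3540, 2591, 2008, 1346 bp

Linear molecule, 3 cuts → 4 fragments:
  3540 − 0 = 3540 bp
  5548 − 3540 = 2008 bp
  6894 − 5548 = 1346 bp
  9485 − 6894 = 2591 bp
Sorted largest to smallest: 3540, 2591, 2008, 1346 bp.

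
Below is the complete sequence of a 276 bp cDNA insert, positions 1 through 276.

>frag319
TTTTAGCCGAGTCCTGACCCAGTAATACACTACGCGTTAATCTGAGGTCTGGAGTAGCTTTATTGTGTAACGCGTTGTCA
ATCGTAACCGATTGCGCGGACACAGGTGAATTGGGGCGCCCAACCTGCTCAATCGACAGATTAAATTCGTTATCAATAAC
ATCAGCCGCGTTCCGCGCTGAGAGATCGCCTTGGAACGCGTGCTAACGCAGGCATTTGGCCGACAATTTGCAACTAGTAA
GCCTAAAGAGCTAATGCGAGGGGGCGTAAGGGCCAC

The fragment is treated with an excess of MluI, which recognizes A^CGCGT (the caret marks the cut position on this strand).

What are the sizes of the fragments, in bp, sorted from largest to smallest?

MluI sites (ACGCGT) start at positions 32, 70, 196.
MluI cuts after the first base of each site, so after positions 32, 70, 196.
Linear molecule, 3 cuts → 4 fragments:
  1–32 → 32 bp
  33–70 → 38 bp
  71–196 → 126 bp
  197–276 → 80 bp
Sorted largest to smallest: 126, 80, 38, 32 bp.

126, 80, 38, 32 bp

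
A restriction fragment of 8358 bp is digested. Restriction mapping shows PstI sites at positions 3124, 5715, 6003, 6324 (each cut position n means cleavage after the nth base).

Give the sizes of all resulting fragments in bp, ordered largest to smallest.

3124, 2591, 2034, 321, 288 bp

Linear molecule, 4 cuts → 5 fragments:
  3124 − 0 = 3124 bp
  5715 − 3124 = 2591 bp
  6003 − 5715 = 288 bp
  6324 − 6003 = 321 bp
  8358 − 6324 = 2034 bp
Sorted largest to smallest: 3124, 2591, 2034, 321, 288 bp.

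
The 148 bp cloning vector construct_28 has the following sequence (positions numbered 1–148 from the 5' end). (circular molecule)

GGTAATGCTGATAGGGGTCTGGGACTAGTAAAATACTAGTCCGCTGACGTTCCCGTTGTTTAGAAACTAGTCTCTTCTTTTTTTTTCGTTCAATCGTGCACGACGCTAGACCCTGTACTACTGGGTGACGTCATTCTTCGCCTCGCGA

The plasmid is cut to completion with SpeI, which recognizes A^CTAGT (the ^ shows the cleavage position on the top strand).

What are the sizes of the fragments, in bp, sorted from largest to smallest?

106, 31, 11 bp

SpeI sites (ACTAGT) start at positions 24, 35, 66.
SpeI cuts after the first base of each site, so after positions 24, 35, 66.
Circular molecule, 3 cuts → 3 fragments:
  25–35 → 11 bp
  36–66 → 31 bp
  67–148 then 1–24 → 82 + 24 = 106 bp
Sorted largest to smallest: 106, 31, 11 bp.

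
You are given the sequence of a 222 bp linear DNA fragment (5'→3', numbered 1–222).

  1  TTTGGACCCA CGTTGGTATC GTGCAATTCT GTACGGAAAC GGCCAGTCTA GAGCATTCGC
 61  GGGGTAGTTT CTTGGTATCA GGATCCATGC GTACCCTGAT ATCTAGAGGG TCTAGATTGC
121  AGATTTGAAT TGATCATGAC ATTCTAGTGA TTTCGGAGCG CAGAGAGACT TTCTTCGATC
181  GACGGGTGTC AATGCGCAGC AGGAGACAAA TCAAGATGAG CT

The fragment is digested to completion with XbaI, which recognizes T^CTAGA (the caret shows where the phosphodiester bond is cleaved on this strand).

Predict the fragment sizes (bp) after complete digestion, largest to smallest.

XbaI sites (TCTAGA) start at positions 47, 102, 111.
XbaI cuts after the first base of each site, so after positions 47, 102, 111.
Linear molecule, 3 cuts → 4 fragments:
  1–47 → 47 bp
  48–102 → 55 bp
  103–111 → 9 bp
  112–222 → 111 bp
Sorted largest to smallest: 111, 55, 47, 9 bp.

111, 55, 47, 9 bp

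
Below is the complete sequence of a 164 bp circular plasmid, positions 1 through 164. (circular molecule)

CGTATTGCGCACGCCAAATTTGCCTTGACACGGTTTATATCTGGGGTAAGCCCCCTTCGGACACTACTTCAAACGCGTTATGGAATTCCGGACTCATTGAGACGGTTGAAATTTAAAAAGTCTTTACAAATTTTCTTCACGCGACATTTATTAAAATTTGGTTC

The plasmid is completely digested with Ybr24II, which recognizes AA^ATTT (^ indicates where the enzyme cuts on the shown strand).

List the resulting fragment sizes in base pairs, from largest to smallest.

Ybr24II sites (AAATTT) start at positions 16, 109, 128, 154.
Ybr24II cuts after base 2 of each site, so after positions 17, 110, 129, 155.
Circular molecule, 4 cuts → 4 fragments:
  18–110 → 93 bp
  111–129 → 19 bp
  130–155 → 26 bp
  156–164 then 1–17 → 9 + 17 = 26 bp
Sorted largest to smallest: 93, 26, 26, 19 bp.

93, 26, 26, 19 bp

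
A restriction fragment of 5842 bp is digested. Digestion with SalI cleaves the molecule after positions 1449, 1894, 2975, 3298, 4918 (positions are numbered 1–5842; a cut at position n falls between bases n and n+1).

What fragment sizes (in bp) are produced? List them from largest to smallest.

Linear molecule, 5 cuts → 6 fragments:
  1449 − 0 = 1449 bp
  1894 − 1449 = 445 bp
  2975 − 1894 = 1081 bp
  3298 − 2975 = 323 bp
  4918 − 3298 = 1620 bp
  5842 − 4918 = 924 bp
Sorted largest to smallest: 1620, 1449, 1081, 924, 445, 323 bp.

1620, 1449, 1081, 924, 445, 323 bp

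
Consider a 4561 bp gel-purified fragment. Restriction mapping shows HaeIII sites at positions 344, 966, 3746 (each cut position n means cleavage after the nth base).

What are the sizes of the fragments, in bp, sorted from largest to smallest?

Linear molecule, 3 cuts → 4 fragments:
  344 − 0 = 344 bp
  966 − 344 = 622 bp
  3746 − 966 = 2780 bp
  4561 − 3746 = 815 bp
Sorted largest to smallest: 2780, 815, 622, 344 bp.

2780, 815, 622, 344 bp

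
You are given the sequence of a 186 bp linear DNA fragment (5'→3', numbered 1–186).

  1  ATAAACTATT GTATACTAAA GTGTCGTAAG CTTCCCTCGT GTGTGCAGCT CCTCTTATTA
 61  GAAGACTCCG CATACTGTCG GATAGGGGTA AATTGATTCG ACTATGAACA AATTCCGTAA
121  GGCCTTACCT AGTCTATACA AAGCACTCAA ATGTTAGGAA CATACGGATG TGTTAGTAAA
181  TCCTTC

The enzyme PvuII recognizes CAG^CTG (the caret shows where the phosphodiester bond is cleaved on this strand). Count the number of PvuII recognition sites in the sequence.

No occurrence of CAGCTG is present in the sequence.
PvuII does not cut: 0 sites.

0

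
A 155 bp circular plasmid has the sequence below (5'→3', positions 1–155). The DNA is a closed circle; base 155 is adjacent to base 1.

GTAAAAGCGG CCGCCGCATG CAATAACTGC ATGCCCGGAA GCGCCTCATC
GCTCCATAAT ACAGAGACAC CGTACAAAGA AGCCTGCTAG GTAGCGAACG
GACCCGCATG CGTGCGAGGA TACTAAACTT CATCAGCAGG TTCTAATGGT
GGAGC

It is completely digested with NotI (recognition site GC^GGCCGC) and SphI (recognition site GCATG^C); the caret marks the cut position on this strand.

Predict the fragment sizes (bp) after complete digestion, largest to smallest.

77, 53, 13, 12 bp

The NotI site (GCGGCCGC) starts at position 7.
NotI cuts after base 2 of each site, so after position 8.
SphI sites (GCATGC) start at positions 16, 29, 106.
SphI cuts after base 5 of each site (before the last base), so after positions 20, 33, 110.
Combined cut positions: 8, 20, 33, 110.
Circular molecule, 4 cuts → 4 fragments:
  9–20 → 12 bp
  21–33 → 13 bp
  34–110 → 77 bp
  111–155 then 1–8 → 45 + 8 = 53 bp
Sorted largest to smallest: 77, 53, 13, 12 bp.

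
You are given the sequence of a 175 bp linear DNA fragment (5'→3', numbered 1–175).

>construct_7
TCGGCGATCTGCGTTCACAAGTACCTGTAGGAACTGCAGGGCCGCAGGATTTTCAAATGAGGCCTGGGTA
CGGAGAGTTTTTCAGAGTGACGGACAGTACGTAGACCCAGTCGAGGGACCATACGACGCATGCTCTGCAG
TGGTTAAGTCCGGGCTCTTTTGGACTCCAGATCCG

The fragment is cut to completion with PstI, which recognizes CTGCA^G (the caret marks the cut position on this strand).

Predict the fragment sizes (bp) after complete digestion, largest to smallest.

101, 38, 36 bp

PstI sites (CTGCAG) start at positions 34, 135.
PstI cuts after base 5 of each site (before the last base), so after positions 38, 139.
Linear molecule, 2 cuts → 3 fragments:
  1–38 → 38 bp
  39–139 → 101 bp
  140–175 → 36 bp
Sorted largest to smallest: 101, 38, 36 bp.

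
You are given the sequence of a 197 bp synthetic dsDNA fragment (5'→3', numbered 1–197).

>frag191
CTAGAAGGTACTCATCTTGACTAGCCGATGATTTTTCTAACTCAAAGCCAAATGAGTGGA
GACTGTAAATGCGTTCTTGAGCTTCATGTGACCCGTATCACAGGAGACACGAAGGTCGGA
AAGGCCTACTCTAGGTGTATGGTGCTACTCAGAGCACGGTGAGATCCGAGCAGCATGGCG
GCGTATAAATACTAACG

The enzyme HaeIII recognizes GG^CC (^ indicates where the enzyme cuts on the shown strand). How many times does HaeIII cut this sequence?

GGCC occurs starting at position 123.
HaeIII cuts at 1 site.

1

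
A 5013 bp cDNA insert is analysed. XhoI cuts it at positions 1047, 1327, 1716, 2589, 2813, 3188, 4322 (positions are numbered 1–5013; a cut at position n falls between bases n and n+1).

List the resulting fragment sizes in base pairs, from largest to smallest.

Linear molecule, 7 cuts → 8 fragments:
  1047 − 0 = 1047 bp
  1327 − 1047 = 280 bp
  1716 − 1327 = 389 bp
  2589 − 1716 = 873 bp
  2813 − 2589 = 224 bp
  3188 − 2813 = 375 bp
  4322 − 3188 = 1134 bp
  5013 − 4322 = 691 bp
Sorted largest to smallest: 1134, 1047, 873, 691, 389, 375, 280, 224 bp.

1134, 1047, 873, 691, 389, 375, 280, 224 bp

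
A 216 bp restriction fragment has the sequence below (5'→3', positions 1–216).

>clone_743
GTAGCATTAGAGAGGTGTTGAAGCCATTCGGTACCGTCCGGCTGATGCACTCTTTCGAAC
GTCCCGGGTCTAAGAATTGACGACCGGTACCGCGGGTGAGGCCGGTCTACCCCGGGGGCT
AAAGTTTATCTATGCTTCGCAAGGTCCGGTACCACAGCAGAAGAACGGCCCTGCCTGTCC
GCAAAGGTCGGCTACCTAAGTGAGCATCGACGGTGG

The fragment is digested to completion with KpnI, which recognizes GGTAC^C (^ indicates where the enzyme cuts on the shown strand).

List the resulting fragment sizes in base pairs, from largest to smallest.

64, 62, 56, 34 bp

KpnI sites (GGTACC) start at positions 30, 86, 148.
KpnI cuts after base 5 of each site (before the last base), so after positions 34, 90, 152.
Linear molecule, 3 cuts → 4 fragments:
  1–34 → 34 bp
  35–90 → 56 bp
  91–152 → 62 bp
  153–216 → 64 bp
Sorted largest to smallest: 64, 62, 56, 34 bp.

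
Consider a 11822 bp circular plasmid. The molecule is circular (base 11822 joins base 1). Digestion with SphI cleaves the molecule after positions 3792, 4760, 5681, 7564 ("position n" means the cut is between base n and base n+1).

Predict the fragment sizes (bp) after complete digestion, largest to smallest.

8050, 1883, 968, 921 bp

Circular molecule, 4 cuts → 4 fragments:
  4760 − 3792 = 968 bp
  5681 − 4760 = 921 bp
  7564 − 5681 = 1883 bp
  wrap: 11822 − 7564 + 3792 = 8050 bp
Sorted largest to smallest: 8050, 1883, 968, 921 bp.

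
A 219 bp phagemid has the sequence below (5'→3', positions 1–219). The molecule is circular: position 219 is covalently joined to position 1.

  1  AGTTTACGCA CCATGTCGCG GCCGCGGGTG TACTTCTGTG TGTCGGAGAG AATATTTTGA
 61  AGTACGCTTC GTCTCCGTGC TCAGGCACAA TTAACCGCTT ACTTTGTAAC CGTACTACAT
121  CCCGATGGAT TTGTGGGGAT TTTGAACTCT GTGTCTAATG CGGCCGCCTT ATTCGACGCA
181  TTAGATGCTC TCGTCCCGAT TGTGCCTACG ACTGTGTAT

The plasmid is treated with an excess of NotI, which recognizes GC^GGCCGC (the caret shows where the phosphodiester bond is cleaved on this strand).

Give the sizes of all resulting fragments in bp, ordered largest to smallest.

NotI sites (GCGGCCGC) start at positions 18, 160.
NotI cuts after base 2 of each site, so after positions 19, 161.
Circular molecule, 2 cuts → 2 fragments:
  20–161 → 142 bp
  162–219 then 1–19 → 58 + 19 = 77 bp
Sorted largest to smallest: 142, 77 bp.

142, 77 bp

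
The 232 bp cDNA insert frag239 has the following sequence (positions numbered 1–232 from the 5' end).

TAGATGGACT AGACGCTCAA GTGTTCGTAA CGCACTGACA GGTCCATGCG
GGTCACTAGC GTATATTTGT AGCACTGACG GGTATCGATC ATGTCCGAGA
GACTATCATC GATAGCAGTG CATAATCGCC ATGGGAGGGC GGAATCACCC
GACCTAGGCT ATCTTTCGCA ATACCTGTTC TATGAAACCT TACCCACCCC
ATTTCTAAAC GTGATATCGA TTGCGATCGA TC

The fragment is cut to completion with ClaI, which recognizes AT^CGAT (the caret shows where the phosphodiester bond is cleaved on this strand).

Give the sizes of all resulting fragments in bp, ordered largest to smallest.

ClaI sites (ATCGAT) start at positions 84, 108, 216, 226.
ClaI cuts after base 2 of each site, so after positions 85, 109, 217, 227.
Linear molecule, 4 cuts → 5 fragments:
  1–85 → 85 bp
  86–109 → 24 bp
  110–217 → 108 bp
  218–227 → 10 bp
  228–232 → 5 bp
Sorted largest to smallest: 108, 85, 24, 10, 5 bp.

108, 85, 24, 10, 5 bp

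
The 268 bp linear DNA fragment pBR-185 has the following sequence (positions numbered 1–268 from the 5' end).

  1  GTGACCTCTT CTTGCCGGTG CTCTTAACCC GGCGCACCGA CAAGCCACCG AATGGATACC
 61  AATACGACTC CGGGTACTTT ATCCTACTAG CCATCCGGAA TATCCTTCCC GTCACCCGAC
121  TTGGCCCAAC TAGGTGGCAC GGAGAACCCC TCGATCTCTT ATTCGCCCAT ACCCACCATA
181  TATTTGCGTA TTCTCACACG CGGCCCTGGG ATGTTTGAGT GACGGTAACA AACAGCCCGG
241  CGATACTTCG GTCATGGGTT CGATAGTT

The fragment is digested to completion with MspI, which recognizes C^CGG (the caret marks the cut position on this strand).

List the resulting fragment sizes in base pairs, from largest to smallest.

MspI sites (CCGG) start at positions 15, 29, 70, 95, 237.
MspI cuts after the first base of each site, so after positions 15, 29, 70, 95, 237.
Linear molecule, 5 cuts → 6 fragments:
  1–15 → 15 bp
  16–29 → 14 bp
  30–70 → 41 bp
  71–95 → 25 bp
  96–237 → 142 bp
  238–268 → 31 bp
Sorted largest to smallest: 142, 41, 31, 25, 15, 14 bp.

142, 41, 31, 25, 15, 14 bp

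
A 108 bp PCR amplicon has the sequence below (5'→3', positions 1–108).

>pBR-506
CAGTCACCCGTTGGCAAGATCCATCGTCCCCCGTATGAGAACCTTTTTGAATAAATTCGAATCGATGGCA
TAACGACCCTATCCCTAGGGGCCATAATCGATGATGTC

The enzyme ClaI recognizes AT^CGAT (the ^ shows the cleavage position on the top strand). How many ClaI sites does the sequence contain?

2

ATCGAT occurs starting at positions 61, 97.
ClaI cuts at 2 sites.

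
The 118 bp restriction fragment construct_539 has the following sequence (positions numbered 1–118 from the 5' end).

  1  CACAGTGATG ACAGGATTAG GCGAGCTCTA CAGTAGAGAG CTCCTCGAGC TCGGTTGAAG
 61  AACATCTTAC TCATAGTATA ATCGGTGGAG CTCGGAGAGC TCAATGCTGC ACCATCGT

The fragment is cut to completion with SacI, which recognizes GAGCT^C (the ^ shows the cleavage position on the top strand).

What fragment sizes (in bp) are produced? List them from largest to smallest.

41, 27, 17, 15, 9, 9 bp

SacI sites (GAGCTC) start at positions 23, 38, 47, 88, 97.
SacI cuts after base 5 of each site (before the last base), so after positions 27, 42, 51, 92, 101.
Linear molecule, 5 cuts → 6 fragments:
  1–27 → 27 bp
  28–42 → 15 bp
  43–51 → 9 bp
  52–92 → 41 bp
  93–101 → 9 bp
  102–118 → 17 bp
Sorted largest to smallest: 41, 27, 17, 15, 9, 9 bp.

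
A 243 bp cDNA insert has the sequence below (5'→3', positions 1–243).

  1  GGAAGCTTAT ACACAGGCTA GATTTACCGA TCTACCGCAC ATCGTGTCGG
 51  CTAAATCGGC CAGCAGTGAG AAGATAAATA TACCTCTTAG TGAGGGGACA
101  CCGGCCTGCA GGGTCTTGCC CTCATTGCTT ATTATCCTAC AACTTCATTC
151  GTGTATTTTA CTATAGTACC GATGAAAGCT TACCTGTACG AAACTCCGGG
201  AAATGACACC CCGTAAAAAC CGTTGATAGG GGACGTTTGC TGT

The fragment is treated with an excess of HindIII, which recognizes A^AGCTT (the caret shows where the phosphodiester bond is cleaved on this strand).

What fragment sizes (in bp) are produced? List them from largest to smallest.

173, 67, 3 bp

HindIII sites (AAGCTT) start at positions 3, 176.
HindIII cuts after the first base of each site, so after positions 3, 176.
Linear molecule, 2 cuts → 3 fragments:
  1–3 → 3 bp
  4–176 → 173 bp
  177–243 → 67 bp
Sorted largest to smallest: 173, 67, 3 bp.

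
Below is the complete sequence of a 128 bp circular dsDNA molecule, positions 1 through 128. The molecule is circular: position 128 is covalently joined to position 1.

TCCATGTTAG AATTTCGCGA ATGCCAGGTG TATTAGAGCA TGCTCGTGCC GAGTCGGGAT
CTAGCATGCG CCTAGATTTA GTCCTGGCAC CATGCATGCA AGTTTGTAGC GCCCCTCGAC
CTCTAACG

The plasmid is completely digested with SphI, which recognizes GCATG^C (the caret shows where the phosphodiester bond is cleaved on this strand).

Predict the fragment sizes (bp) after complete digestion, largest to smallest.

SphI sites (GCATGC) start at positions 38, 64, 94.
SphI cuts after base 5 of each site (before the last base), so after positions 42, 68, 98.
Circular molecule, 3 cuts → 3 fragments:
  43–68 → 26 bp
  69–98 → 30 bp
  99–128 then 1–42 → 30 + 42 = 72 bp
Sorted largest to smallest: 72, 30, 26 bp.

72, 30, 26 bp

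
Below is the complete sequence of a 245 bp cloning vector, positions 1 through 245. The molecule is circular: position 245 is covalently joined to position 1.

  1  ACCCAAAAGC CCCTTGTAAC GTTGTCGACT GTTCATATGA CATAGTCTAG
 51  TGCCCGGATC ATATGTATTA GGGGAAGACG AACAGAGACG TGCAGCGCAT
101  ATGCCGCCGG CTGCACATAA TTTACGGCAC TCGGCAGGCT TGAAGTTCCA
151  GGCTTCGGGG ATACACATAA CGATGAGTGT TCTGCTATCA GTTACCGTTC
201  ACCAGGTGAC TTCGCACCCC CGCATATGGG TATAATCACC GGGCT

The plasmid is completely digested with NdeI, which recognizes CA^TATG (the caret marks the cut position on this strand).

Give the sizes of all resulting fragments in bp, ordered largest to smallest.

NdeI sites (CATATG) start at positions 34, 60, 98, 223.
NdeI cuts after base 2 of each site, so after positions 35, 61, 99, 224.
Circular molecule, 4 cuts → 4 fragments:
  36–61 → 26 bp
  62–99 → 38 bp
  100–224 → 125 bp
  225–245 then 1–35 → 21 + 35 = 56 bp
Sorted largest to smallest: 125, 56, 38, 26 bp.

125, 56, 38, 26 bp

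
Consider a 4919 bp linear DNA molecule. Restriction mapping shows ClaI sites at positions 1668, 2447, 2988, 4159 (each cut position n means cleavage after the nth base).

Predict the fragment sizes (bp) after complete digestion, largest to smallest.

1668, 1171, 779, 760, 541 bp

Linear molecule, 4 cuts → 5 fragments:
  1668 − 0 = 1668 bp
  2447 − 1668 = 779 bp
  2988 − 2447 = 541 bp
  4159 − 2988 = 1171 bp
  4919 − 4159 = 760 bp
Sorted largest to smallest: 1668, 1171, 779, 760, 541 bp.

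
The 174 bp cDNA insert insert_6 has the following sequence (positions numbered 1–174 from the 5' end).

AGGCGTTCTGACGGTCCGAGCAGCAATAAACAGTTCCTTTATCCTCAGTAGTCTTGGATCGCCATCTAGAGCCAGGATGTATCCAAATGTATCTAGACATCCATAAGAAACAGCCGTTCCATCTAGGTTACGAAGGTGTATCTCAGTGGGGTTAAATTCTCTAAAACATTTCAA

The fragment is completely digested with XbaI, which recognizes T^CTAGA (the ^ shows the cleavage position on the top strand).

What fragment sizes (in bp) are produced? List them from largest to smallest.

82, 65, 27 bp

XbaI sites (TCTAGA) start at positions 65, 92.
XbaI cuts after the first base of each site, so after positions 65, 92.
Linear molecule, 2 cuts → 3 fragments:
  1–65 → 65 bp
  66–92 → 27 bp
  93–174 → 82 bp
Sorted largest to smallest: 82, 65, 27 bp.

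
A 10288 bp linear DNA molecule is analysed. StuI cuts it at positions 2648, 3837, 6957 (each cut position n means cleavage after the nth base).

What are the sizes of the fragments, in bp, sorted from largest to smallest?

3331, 3120, 2648, 1189 bp

Linear molecule, 3 cuts → 4 fragments:
  2648 − 0 = 2648 bp
  3837 − 2648 = 1189 bp
  6957 − 3837 = 3120 bp
  10288 − 6957 = 3331 bp
Sorted largest to smallest: 3331, 3120, 2648, 1189 bp.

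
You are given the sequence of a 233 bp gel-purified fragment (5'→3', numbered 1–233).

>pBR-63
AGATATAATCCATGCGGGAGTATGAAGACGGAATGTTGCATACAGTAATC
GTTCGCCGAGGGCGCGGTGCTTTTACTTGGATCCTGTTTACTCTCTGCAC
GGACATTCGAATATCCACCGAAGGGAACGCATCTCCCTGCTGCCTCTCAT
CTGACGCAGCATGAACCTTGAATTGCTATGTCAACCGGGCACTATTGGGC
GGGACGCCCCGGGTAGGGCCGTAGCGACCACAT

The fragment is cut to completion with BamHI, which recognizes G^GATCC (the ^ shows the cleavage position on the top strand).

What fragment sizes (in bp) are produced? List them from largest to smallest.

154, 79 bp

The BamHI site (GGATCC) starts at position 79.
BamHI cuts after the first base of each site, so after position 79.
Linear molecule, 1 cut → 2 fragments:
  1–79 → 79 bp
  80–233 → 154 bp
Sorted largest to smallest: 154, 79 bp.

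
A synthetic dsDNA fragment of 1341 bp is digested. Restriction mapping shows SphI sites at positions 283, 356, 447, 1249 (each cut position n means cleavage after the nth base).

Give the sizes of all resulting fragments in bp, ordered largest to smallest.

Linear molecule, 4 cuts → 5 fragments:
  283 − 0 = 283 bp
  356 − 283 = 73 bp
  447 − 356 = 91 bp
  1249 − 447 = 802 bp
  1341 − 1249 = 92 bp
Sorted largest to smallest: 802, 283, 92, 91, 73 bp.

802, 283, 92, 91, 73 bp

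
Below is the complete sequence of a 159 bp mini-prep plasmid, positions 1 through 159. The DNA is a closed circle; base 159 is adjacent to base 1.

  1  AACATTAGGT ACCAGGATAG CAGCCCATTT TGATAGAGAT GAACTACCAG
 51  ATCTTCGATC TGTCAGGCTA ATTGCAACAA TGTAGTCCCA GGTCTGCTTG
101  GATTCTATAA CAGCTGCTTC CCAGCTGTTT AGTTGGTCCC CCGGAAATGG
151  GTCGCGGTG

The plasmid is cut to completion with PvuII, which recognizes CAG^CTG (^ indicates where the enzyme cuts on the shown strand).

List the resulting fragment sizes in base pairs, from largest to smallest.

PvuII sites (CAGCTG) start at positions 111, 122.
PvuII cuts after base 3 of each site, so after positions 113, 124.
Circular molecule, 2 cuts → 2 fragments:
  114–124 → 11 bp
  125–159 then 1–113 → 35 + 113 = 148 bp
Sorted largest to smallest: 148, 11 bp.

148, 11 bp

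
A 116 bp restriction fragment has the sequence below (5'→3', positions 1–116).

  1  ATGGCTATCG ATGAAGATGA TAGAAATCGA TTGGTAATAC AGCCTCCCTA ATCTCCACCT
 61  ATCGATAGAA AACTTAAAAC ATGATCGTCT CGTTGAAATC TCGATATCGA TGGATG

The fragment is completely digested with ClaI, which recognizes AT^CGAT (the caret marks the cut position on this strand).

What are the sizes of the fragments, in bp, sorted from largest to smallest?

ClaI sites (ATCGAT) start at positions 7, 26, 61, 106.
ClaI cuts after base 2 of each site, so after positions 8, 27, 62, 107.
Linear molecule, 4 cuts → 5 fragments:
  1–8 → 8 bp
  9–27 → 19 bp
  28–62 → 35 bp
  63–107 → 45 bp
  108–116 → 9 bp
Sorted largest to smallest: 45, 35, 19, 9, 8 bp.

45, 35, 19, 9, 8 bp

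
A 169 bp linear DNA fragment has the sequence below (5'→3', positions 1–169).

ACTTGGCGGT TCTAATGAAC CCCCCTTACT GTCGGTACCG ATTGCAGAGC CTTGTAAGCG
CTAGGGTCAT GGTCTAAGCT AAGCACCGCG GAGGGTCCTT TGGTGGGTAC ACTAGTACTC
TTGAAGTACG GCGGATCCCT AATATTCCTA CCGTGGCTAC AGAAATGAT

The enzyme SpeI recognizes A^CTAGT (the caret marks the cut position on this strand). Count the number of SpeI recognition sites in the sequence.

1

ACTAGT occurs starting at position 111.
SpeI cuts at 1 site.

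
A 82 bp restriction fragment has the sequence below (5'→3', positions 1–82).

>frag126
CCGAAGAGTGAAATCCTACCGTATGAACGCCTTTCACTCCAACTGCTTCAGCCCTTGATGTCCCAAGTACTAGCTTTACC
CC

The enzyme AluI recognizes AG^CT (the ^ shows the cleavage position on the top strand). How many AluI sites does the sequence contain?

AGCT occurs starting at position 72.
AluI cuts at 1 site.

1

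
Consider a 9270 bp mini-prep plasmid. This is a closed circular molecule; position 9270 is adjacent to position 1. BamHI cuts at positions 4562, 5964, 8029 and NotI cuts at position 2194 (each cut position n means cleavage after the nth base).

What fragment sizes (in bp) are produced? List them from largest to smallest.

Combined cut positions (sorted): 2194, 4562, 5964, 8029.
Circular molecule, 4 cuts → 4 fragments:
  4562 − 2194 = 2368 bp
  5964 − 4562 = 1402 bp
  8029 − 5964 = 2065 bp
  wrap: 9270 − 8029 + 2194 = 3435 bp
Sorted largest to smallest: 3435, 2368, 2065, 1402 bp.

3435, 2368, 2065, 1402 bp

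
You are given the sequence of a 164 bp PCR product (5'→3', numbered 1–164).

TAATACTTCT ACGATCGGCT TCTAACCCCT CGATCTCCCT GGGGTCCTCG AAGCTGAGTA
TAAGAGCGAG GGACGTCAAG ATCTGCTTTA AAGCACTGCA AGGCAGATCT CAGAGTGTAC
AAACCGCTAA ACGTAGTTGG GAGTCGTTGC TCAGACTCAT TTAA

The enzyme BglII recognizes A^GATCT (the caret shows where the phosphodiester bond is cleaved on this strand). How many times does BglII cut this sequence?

AGATCT occurs starting at positions 79, 105.
BglII cuts at 2 sites.

2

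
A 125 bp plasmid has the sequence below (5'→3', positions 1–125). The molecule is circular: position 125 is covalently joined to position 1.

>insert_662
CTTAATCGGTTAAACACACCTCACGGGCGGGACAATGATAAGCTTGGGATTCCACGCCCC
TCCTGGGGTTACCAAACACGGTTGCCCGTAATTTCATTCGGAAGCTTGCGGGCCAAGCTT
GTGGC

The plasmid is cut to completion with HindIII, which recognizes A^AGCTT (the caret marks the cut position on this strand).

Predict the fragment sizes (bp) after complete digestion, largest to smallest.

HindIII sites (AAGCTT) start at positions 40, 102, 115.
HindIII cuts after the first base of each site, so after positions 40, 102, 115.
Circular molecule, 3 cuts → 3 fragments:
  41–102 → 62 bp
  103–115 → 13 bp
  116–125 then 1–40 → 10 + 40 = 50 bp
Sorted largest to smallest: 62, 50, 13 bp.

62, 50, 13 bp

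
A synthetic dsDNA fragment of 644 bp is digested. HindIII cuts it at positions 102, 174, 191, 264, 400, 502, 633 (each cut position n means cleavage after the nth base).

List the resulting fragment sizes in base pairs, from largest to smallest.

136, 131, 102, 102, 73, 72, 17, 11 bp

Linear molecule, 7 cuts → 8 fragments:
  102 − 0 = 102 bp
  174 − 102 = 72 bp
  191 − 174 = 17 bp
  264 − 191 = 73 bp
  400 − 264 = 136 bp
  502 − 400 = 102 bp
  633 − 502 = 131 bp
  644 − 633 = 11 bp
Sorted largest to smallest: 136, 131, 102, 102, 73, 72, 17, 11 bp.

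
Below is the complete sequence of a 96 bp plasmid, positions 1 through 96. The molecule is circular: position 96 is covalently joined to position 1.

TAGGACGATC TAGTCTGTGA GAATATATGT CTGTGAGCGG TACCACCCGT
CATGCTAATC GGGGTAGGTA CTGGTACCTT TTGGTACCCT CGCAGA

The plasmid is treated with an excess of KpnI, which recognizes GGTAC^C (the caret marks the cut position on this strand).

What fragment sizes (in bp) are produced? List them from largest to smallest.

KpnI sites (GGTACC) start at positions 39, 73, 83.
KpnI cuts after base 5 of each site (before the last base), so after positions 43, 77, 87.
Circular molecule, 3 cuts → 3 fragments:
  44–77 → 34 bp
  78–87 → 10 bp
  88–96 then 1–43 → 9 + 43 = 52 bp
Sorted largest to smallest: 52, 34, 10 bp.

52, 34, 10 bp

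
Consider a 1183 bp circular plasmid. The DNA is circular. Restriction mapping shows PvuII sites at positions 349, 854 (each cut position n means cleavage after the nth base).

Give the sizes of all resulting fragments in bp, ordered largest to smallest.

678, 505 bp

Circular molecule, 2 cuts → 2 fragments:
  854 − 349 = 505 bp
  wrap: 1183 − 854 + 349 = 678 bp
Sorted largest to smallest: 678, 505 bp.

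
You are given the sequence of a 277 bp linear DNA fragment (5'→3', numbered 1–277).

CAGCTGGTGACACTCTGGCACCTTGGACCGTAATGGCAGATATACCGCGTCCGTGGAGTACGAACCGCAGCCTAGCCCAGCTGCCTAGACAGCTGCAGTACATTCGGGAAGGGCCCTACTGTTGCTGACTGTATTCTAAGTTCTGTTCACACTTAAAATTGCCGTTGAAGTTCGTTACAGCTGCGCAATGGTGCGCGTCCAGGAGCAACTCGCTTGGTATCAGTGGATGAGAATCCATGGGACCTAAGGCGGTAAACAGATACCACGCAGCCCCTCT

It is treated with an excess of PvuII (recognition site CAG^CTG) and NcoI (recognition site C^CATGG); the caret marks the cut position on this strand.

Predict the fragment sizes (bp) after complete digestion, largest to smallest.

PvuII sites (CAGCTG) start at positions 1, 78, 90, 178.
PvuII cuts after base 3 of each site, so after positions 3, 80, 92, 180.
The NcoI site (CCATGG) starts at position 235.
NcoI cuts after the first base of each site, so after position 235.
Combined cut positions: 3, 80, 92, 180, 235.
Linear molecule, 5 cuts → 6 fragments:
  1–3 → 3 bp
  4–80 → 77 bp
  81–92 → 12 bp
  93–180 → 88 bp
  181–235 → 55 bp
  236–277 → 42 bp
Sorted largest to smallest: 88, 77, 55, 42, 12, 3 bp.

88, 77, 55, 42, 12, 3 bp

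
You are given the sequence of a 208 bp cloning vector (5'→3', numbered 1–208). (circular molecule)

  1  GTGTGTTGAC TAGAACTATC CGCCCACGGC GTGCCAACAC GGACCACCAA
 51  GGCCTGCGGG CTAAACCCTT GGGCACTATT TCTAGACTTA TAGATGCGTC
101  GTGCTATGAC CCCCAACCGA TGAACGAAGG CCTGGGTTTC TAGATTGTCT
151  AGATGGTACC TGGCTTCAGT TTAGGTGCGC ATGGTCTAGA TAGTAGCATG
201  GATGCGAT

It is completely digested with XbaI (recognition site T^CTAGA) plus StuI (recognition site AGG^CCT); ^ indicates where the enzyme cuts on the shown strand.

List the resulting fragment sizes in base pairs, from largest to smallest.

75, 49, 37, 29, 9, 9 bp

XbaI sites (TCTAGA) start at positions 81, 139, 148, 185.
XbaI cuts after the first base of each site, so after positions 81, 139, 148, 185.
StuI sites (AGGCCT) start at positions 50, 128.
StuI cuts after base 3 of each site, so after positions 52, 130.
Combined cut positions: 52, 81, 130, 139, 148, 185.
Circular molecule, 6 cuts → 6 fragments:
  53–81 → 29 bp
  82–130 → 49 bp
  131–139 → 9 bp
  140–148 → 9 bp
  149–185 → 37 bp
  186–208 then 1–52 → 23 + 52 = 75 bp
Sorted largest to smallest: 75, 49, 37, 29, 9, 9 bp.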